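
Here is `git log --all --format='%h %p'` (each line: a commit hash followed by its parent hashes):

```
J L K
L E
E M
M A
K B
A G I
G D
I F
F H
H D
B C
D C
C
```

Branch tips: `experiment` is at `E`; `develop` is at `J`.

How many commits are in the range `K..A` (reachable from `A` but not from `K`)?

Reachable from A: {A, C, D, F, G, H, I}.
Reachable from K: {B, C, K}.
In A's history but not K's: {A, D, F, G, H, I} — 6 commits.

6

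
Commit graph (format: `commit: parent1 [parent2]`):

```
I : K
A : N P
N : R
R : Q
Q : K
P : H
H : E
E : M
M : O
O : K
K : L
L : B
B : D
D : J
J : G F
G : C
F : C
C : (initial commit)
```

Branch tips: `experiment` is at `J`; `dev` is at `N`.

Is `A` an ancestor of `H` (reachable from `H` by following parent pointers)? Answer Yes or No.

Ancestors of H: {B, C, D, E, F, G, H, J, K, L, M, O}.
A is not in that set, so it is not an ancestor of H.

No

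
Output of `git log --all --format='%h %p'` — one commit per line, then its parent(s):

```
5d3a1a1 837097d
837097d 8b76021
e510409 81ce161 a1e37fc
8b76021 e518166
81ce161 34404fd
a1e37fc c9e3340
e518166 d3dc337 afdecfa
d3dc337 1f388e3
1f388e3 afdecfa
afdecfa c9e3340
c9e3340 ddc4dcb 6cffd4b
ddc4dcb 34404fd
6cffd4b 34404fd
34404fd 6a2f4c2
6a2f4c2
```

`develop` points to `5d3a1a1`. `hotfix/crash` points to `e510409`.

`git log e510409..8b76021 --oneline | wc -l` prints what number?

Reachable from 8b76021: {1f388e3, 34404fd, 6a2f4c2, 6cffd4b, 8b76021, afdecfa, c9e3340, d3dc337, ddc4dcb, e518166}.
Reachable from e510409: {34404fd, 6a2f4c2, 6cffd4b, 81ce161, a1e37fc, c9e3340, ddc4dcb, e510409}.
In 8b76021's history but not e510409's: {1f388e3, 8b76021, afdecfa, d3dc337, e518166} — 5 commits.

5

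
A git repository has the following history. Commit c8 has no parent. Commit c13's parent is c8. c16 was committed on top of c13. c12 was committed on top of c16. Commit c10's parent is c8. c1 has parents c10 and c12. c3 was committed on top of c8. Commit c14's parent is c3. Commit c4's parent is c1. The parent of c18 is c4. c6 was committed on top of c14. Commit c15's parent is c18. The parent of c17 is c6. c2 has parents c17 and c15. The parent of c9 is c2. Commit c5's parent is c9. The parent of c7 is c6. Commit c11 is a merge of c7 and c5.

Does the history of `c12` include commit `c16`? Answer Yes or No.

Ancestors of c12 (commits reachable by following parents): {c12, c13, c16, c8}.
c16 is in that set, so it is an ancestor of c12.

Yes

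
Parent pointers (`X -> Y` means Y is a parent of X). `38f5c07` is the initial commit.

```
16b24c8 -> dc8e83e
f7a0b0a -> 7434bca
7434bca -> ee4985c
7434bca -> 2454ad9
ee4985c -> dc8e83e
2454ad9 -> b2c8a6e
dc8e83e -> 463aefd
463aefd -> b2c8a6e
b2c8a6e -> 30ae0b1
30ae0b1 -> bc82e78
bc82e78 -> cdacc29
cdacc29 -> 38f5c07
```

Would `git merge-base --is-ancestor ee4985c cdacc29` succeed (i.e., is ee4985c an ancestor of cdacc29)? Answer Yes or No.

No

Ancestors of cdacc29: {38f5c07, cdacc29}.
ee4985c is not in that set, so it is not an ancestor of cdacc29.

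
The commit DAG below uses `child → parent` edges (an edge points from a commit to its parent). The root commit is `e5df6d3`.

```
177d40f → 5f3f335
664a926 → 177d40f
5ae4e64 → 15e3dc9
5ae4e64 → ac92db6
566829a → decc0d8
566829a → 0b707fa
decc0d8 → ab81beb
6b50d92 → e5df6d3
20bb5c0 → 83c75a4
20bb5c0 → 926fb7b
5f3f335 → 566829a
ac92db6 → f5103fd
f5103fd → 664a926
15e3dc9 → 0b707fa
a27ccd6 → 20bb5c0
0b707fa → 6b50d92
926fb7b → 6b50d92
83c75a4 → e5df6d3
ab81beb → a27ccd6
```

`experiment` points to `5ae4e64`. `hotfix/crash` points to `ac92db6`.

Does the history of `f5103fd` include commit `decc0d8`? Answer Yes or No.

Ancestors of f5103fd (commits reachable by following parents): {0b707fa, 177d40f, 20bb5c0, 566829a, 5f3f335, 664a926, 6b50d92, 83c75a4, 926fb7b, a27ccd6, ab81beb, decc0d8, e5df6d3, f5103fd}.
decc0d8 is in that set, so it is an ancestor of f5103fd.

Yes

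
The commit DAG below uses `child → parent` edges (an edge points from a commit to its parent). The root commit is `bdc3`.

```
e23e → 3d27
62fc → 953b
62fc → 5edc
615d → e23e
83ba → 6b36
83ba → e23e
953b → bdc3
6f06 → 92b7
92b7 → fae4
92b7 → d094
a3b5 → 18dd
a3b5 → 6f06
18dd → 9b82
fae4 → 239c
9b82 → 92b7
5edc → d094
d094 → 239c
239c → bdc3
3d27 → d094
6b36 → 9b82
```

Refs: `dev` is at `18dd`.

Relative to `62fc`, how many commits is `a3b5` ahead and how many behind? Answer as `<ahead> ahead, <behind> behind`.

Reachable from a3b5: {18dd, 239c, 6f06, 92b7, 9b82, a3b5, bdc3, d094, fae4}.
Reachable from 62fc: {239c, 5edc, 62fc, 953b, bdc3, d094}.
Only in a3b5's history (ahead): {18dd, 6f06, 92b7, 9b82, a3b5, fae4} — 6.
Only in 62fc's history (behind): {5edc, 62fc, 953b} — 3.

6 ahead, 3 behind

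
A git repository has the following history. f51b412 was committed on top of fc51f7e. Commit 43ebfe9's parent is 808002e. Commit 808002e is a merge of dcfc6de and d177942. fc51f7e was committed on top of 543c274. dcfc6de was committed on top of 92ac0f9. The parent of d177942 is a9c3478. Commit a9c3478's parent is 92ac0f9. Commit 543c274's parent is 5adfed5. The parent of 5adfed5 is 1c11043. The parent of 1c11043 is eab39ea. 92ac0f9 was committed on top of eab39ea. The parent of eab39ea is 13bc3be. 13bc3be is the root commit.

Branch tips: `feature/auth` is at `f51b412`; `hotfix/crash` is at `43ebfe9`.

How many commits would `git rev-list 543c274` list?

5

Walking parent pointers from 543c274: reachable set = {13bc3be, 1c11043, 543c274, 5adfed5, eab39ea}.
That is 5 commits.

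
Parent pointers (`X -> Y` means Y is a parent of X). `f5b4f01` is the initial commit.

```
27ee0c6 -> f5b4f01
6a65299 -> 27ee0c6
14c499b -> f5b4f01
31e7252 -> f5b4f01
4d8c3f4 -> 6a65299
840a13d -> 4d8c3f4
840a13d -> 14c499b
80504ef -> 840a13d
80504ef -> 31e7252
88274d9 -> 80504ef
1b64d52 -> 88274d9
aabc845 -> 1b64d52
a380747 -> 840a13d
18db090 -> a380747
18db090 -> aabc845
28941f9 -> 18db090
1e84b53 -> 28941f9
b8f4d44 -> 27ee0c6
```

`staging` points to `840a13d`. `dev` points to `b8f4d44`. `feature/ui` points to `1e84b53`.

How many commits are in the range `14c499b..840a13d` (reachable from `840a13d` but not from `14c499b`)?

4

Reachable from 840a13d: {14c499b, 27ee0c6, 4d8c3f4, 6a65299, 840a13d, f5b4f01}.
Reachable from 14c499b: {14c499b, f5b4f01}.
In 840a13d's history but not 14c499b's: {27ee0c6, 4d8c3f4, 6a65299, 840a13d} — 4 commits.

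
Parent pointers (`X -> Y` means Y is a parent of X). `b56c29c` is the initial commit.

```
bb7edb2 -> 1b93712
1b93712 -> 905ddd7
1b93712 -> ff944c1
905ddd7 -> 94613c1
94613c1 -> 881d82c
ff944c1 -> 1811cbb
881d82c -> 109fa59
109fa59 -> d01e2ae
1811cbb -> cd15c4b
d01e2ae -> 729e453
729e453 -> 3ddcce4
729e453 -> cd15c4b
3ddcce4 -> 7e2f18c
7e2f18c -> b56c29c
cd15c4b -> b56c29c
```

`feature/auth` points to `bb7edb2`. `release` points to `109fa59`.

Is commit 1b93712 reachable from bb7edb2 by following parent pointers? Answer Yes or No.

Ancestors of bb7edb2 (commits reachable by following parents): {109fa59, 1811cbb, 1b93712, 3ddcce4, 729e453, 7e2f18c, 881d82c, 905ddd7, 94613c1, b56c29c, bb7edb2, cd15c4b, d01e2ae, ff944c1}.
1b93712 is in that set, so it is an ancestor of bb7edb2.

Yes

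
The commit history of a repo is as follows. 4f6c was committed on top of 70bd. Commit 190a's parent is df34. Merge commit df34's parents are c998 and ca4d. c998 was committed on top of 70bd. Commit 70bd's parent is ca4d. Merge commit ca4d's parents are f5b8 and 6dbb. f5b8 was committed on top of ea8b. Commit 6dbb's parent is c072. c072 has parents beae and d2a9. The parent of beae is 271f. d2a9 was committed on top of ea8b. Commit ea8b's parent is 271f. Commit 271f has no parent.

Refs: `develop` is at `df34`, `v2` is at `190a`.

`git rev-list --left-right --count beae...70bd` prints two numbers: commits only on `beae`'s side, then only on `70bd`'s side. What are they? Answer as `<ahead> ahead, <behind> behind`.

0 ahead, 7 behind

Reachable from beae: {271f, beae}.
Reachable from 70bd: {271f, 6dbb, 70bd, beae, c072, ca4d, d2a9, ea8b, f5b8}.
Only in beae's history (ahead): {} — 0.
Only in 70bd's history (behind): {6dbb, 70bd, c072, ca4d, d2a9, ea8b, f5b8} — 7.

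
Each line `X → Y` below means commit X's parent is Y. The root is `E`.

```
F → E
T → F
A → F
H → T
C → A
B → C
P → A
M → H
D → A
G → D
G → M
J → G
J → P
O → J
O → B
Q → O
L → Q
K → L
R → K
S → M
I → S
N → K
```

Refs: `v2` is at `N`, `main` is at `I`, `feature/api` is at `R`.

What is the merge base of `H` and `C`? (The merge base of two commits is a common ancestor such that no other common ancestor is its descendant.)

F

Ancestors of H: {E, F, H, T}.
Ancestors of C: {A, C, E, F}.
Common ancestors: {E, F}.
Among these, F is not an ancestor of any other common ancestor — it is the merge base.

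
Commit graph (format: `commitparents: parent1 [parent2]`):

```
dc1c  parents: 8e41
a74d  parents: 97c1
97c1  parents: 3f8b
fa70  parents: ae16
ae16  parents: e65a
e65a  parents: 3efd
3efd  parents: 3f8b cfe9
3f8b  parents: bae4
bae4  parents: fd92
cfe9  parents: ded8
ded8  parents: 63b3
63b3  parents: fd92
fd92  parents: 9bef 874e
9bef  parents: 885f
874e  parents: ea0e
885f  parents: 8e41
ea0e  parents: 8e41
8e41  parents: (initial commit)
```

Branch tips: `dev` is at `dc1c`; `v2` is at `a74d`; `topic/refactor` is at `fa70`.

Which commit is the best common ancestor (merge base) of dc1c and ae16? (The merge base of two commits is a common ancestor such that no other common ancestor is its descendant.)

Ancestors of dc1c: {8e41, dc1c}.
Ancestors of ae16: {3efd, 3f8b, 63b3, 874e, 885f, 8e41, 9bef, ae16, bae4, cfe9, ded8, e65a, ea0e, fd92}.
Common ancestors: {8e41}.
The only common ancestor is 8e41, so it is the merge base.

8e41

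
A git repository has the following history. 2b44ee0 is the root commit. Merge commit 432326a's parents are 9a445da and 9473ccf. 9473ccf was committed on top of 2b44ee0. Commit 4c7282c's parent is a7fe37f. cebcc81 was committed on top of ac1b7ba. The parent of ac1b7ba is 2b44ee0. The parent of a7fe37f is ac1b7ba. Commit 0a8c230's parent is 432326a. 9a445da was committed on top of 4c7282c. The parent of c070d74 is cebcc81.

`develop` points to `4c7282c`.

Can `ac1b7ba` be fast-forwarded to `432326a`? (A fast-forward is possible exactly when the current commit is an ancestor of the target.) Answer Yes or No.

A fast-forward from ac1b7ba to 432326a is possible iff ac1b7ba is an ancestor of 432326a.
Ancestors of 432326a: {2b44ee0, 432326a, 4c7282c, 9473ccf, 9a445da, a7fe37f, ac1b7ba}.
ac1b7ba is among them, so fast-forward is possible.

Yes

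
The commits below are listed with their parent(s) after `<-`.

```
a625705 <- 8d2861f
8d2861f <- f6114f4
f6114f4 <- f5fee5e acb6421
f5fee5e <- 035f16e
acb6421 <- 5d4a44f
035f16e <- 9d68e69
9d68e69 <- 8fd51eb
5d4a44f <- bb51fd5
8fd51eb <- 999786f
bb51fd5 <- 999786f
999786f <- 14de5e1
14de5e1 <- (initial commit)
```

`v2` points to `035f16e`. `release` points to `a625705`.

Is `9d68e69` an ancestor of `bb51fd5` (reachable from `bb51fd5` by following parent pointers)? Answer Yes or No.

No

Ancestors of bb51fd5: {14de5e1, 999786f, bb51fd5}.
9d68e69 is not in that set, so it is not an ancestor of bb51fd5.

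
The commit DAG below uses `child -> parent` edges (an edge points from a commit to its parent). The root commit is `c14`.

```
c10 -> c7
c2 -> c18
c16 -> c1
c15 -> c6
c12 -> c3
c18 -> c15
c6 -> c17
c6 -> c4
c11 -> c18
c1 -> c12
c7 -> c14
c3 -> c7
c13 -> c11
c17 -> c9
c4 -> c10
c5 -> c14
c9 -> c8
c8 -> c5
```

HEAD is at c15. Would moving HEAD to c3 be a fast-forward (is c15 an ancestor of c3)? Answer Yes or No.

No

A fast-forward from c15 to c3 is possible iff c15 is an ancestor of c3.
Ancestors of c3: {c14, c3, c7}.
c15 is not among them, so fast-forward is not possible.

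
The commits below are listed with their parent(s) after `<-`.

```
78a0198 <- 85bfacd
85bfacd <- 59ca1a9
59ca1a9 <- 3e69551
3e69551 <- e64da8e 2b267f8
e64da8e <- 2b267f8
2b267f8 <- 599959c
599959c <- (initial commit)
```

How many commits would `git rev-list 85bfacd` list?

Walking parent pointers from 85bfacd: reachable set = {2b267f8, 3e69551, 599959c, 59ca1a9, 85bfacd, e64da8e}.
That is 6 commits.

6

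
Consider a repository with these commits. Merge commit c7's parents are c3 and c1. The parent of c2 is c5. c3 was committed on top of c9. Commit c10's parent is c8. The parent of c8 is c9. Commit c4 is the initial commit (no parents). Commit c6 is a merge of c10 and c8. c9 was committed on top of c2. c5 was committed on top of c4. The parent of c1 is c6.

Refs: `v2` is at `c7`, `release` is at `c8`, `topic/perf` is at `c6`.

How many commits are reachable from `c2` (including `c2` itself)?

Walking parent pointers from c2: reachable set = {c2, c4, c5}.
That is 3 commits.

3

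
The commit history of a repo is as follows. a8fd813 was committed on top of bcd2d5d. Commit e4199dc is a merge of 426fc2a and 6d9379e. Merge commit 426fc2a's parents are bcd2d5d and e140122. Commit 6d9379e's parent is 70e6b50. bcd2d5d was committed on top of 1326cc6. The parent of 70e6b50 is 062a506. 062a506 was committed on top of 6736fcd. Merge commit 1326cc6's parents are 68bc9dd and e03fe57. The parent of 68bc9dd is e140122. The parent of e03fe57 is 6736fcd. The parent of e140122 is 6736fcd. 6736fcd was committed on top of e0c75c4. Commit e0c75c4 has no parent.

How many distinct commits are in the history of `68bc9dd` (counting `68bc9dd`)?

Walking parent pointers from 68bc9dd: reachable set = {6736fcd, 68bc9dd, e0c75c4, e140122}.
That is 4 commits.

4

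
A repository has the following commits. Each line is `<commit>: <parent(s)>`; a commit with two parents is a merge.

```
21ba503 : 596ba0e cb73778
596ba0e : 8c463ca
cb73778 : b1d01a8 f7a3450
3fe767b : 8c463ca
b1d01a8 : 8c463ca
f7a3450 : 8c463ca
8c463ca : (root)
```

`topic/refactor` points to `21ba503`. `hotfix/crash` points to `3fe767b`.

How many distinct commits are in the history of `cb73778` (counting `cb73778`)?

Walking parent pointers from cb73778: reachable set = {8c463ca, b1d01a8, cb73778, f7a3450}.
That is 4 commits.

4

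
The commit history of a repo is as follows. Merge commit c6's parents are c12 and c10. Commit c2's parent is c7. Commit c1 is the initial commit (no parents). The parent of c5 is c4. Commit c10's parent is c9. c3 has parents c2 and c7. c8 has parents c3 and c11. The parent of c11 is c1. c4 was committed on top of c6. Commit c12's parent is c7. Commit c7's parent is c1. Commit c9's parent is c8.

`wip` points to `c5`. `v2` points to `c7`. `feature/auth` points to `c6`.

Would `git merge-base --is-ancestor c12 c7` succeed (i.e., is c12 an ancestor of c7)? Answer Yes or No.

No

Ancestors of c7: {c1, c7}.
c12 is not in that set, so it is not an ancestor of c7.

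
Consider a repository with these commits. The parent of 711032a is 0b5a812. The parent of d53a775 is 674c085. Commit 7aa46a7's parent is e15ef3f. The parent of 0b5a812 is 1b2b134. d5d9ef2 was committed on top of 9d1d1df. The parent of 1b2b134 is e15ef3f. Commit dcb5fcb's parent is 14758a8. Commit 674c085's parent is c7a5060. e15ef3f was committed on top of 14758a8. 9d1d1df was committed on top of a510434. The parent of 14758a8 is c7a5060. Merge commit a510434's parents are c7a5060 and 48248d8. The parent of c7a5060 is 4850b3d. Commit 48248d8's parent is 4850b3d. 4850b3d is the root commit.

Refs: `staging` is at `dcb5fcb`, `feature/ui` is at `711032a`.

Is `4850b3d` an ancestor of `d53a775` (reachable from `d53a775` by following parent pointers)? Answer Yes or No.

Yes

Ancestors of d53a775 (commits reachable by following parents): {4850b3d, 674c085, c7a5060, d53a775}.
4850b3d is in that set, so it is an ancestor of d53a775.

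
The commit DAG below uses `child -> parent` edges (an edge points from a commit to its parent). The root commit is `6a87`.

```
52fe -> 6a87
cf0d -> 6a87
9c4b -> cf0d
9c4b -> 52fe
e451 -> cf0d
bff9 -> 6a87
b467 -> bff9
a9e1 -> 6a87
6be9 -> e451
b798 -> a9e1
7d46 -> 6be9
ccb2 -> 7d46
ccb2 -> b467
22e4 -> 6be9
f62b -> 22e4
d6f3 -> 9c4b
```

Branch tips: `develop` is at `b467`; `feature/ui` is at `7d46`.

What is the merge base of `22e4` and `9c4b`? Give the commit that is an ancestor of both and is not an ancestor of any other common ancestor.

Ancestors of 22e4: {22e4, 6a87, 6be9, cf0d, e451}.
Ancestors of 9c4b: {52fe, 6a87, 9c4b, cf0d}.
Common ancestors: {6a87, cf0d}.
Among these, cf0d is not an ancestor of any other common ancestor — it is the merge base.

cf0d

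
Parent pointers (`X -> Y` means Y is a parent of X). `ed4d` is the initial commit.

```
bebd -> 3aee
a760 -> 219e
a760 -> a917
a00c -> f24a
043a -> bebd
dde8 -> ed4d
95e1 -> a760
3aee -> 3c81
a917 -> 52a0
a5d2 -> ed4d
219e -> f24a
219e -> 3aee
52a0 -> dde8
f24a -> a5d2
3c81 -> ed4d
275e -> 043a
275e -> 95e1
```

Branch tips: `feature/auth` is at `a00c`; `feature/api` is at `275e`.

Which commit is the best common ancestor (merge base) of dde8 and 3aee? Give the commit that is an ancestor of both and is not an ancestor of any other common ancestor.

Ancestors of dde8: {dde8, ed4d}.
Ancestors of 3aee: {3aee, 3c81, ed4d}.
Common ancestors: {ed4d}.
The only common ancestor is ed4d, so it is the merge base.

ed4d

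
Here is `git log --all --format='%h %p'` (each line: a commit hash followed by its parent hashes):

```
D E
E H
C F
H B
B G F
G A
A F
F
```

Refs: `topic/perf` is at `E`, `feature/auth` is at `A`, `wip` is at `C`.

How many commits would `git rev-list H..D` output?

Reachable from D: {A, B, D, E, F, G, H}.
Reachable from H: {A, B, F, G, H}.
In D's history but not H's: {D, E} — 2 commits.

2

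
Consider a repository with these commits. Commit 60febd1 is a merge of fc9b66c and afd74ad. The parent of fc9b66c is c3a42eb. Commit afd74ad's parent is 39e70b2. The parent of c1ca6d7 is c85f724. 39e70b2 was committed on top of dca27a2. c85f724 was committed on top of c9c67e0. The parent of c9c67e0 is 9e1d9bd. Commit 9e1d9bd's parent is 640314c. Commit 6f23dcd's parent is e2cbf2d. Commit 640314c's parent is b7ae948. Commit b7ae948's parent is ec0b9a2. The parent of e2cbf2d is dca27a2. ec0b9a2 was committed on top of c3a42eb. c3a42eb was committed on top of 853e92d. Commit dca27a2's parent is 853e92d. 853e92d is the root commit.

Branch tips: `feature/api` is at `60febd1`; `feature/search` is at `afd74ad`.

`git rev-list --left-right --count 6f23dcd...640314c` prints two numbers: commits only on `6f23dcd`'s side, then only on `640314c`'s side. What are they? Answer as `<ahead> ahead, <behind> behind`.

3 ahead, 4 behind

Reachable from 6f23dcd: {6f23dcd, 853e92d, dca27a2, e2cbf2d}.
Reachable from 640314c: {640314c, 853e92d, b7ae948, c3a42eb, ec0b9a2}.
Only in 6f23dcd's history (ahead): {6f23dcd, dca27a2, e2cbf2d} — 3.
Only in 640314c's history (behind): {640314c, b7ae948, c3a42eb, ec0b9a2} — 4.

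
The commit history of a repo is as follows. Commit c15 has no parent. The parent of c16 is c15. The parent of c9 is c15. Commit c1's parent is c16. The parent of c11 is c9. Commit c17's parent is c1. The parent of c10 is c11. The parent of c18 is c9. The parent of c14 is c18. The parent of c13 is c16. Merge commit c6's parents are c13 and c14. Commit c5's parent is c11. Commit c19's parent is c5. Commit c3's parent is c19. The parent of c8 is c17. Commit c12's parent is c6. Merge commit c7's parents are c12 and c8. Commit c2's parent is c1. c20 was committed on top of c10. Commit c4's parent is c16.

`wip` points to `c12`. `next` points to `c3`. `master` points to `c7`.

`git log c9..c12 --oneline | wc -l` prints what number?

6

Reachable from c12: {c12, c13, c14, c15, c16, c18, c6, c9}.
Reachable from c9: {c15, c9}.
In c12's history but not c9's: {c12, c13, c14, c16, c18, c6} — 6 commits.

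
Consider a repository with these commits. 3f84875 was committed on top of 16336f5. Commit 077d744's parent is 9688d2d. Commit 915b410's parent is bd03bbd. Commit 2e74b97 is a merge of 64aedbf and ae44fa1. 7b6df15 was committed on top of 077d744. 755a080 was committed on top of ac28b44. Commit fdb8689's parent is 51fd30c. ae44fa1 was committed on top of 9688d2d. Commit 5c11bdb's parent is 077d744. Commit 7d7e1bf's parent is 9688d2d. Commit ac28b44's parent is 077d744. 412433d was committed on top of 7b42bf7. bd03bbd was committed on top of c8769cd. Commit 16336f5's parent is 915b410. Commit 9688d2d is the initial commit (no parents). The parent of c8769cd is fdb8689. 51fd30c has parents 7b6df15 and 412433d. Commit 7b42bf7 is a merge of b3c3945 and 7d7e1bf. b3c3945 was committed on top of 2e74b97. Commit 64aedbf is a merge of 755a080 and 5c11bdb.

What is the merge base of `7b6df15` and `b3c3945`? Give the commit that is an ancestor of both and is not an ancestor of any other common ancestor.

077d744

Ancestors of 7b6df15: {077d744, 7b6df15, 9688d2d}.
Ancestors of b3c3945: {077d744, 2e74b97, 5c11bdb, 64aedbf, 755a080, 9688d2d, ac28b44, ae44fa1, b3c3945}.
Common ancestors: {077d744, 9688d2d}.
Among these, 077d744 is not an ancestor of any other common ancestor — it is the merge base.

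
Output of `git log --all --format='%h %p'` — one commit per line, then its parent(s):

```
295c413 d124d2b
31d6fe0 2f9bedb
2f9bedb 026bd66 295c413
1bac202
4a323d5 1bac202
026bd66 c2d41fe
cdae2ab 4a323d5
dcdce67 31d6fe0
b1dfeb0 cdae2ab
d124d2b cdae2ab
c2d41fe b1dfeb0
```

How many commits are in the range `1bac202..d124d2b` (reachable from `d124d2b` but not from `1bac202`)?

Reachable from d124d2b: {1bac202, 4a323d5, cdae2ab, d124d2b}.
Reachable from 1bac202: {1bac202}.
In d124d2b's history but not 1bac202's: {4a323d5, cdae2ab, d124d2b} — 3 commits.

3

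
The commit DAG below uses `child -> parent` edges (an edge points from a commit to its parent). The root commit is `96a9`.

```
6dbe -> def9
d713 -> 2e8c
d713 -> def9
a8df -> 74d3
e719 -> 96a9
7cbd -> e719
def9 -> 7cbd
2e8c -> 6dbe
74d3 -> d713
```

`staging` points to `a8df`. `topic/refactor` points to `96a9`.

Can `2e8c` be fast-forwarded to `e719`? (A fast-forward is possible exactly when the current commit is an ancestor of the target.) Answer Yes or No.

No

A fast-forward from 2e8c to e719 is possible iff 2e8c is an ancestor of e719.
Ancestors of e719: {96a9, e719}.
2e8c is not among them, so fast-forward is not possible.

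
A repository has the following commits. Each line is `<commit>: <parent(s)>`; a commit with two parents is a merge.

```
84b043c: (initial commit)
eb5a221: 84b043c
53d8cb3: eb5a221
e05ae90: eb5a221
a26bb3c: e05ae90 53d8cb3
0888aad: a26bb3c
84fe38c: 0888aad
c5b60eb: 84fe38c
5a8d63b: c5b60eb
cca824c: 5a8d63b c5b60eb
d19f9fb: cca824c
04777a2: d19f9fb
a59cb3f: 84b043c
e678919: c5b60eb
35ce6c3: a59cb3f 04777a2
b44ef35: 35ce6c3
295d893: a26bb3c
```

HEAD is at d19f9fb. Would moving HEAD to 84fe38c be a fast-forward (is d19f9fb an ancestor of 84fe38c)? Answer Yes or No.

A fast-forward from d19f9fb to 84fe38c is possible iff d19f9fb is an ancestor of 84fe38c.
Ancestors of 84fe38c: {0888aad, 53d8cb3, 84b043c, 84fe38c, a26bb3c, e05ae90, eb5a221}.
d19f9fb is not among them, so fast-forward is not possible.

No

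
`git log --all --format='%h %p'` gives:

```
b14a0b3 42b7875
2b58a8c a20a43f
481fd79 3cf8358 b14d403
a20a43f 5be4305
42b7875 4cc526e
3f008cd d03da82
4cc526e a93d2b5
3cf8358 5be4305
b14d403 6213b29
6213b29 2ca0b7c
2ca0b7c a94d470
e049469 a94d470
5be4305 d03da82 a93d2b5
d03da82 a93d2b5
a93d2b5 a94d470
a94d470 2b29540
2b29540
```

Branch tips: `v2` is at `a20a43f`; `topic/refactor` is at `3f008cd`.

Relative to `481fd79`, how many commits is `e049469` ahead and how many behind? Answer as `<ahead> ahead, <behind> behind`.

1 ahead, 8 behind

Reachable from e049469: {2b29540, a94d470, e049469}.
Reachable from 481fd79: {2b29540, 2ca0b7c, 3cf8358, 481fd79, 5be4305, 6213b29, a93d2b5, a94d470, b14d403, d03da82}.
Only in e049469's history (ahead): {e049469} — 1.
Only in 481fd79's history (behind): {2ca0b7c, 3cf8358, 481fd79, 5be4305, 6213b29, a93d2b5, b14d403, d03da82} — 8.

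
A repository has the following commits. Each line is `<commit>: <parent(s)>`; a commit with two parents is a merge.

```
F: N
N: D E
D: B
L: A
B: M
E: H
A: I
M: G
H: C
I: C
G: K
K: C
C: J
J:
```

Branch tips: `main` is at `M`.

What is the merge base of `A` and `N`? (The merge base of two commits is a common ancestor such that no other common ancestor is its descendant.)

Ancestors of A: {A, C, I, J}.
Ancestors of N: {B, C, D, E, G, H, J, K, M, N}.
Common ancestors: {C, J}.
Among these, C is not an ancestor of any other common ancestor — it is the merge base.

C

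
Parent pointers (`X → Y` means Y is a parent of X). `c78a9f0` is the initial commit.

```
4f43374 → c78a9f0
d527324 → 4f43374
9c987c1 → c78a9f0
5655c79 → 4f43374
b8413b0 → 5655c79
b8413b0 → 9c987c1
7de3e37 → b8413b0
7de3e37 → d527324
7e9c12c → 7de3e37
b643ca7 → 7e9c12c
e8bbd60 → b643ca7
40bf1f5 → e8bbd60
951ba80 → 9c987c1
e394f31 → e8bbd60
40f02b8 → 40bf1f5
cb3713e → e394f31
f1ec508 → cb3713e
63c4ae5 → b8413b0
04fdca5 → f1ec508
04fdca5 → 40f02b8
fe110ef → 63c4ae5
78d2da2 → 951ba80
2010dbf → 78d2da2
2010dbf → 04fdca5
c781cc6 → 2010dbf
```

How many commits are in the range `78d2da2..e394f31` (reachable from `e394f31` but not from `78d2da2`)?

9

Reachable from e394f31: {4f43374, 5655c79, 7de3e37, 7e9c12c, 9c987c1, b643ca7, b8413b0, c78a9f0, d527324, e394f31, e8bbd60}.
Reachable from 78d2da2: {78d2da2, 951ba80, 9c987c1, c78a9f0}.
In e394f31's history but not 78d2da2's: {4f43374, 5655c79, 7de3e37, 7e9c12c, b643ca7, b8413b0, d527324, e394f31, e8bbd60} — 9 commits.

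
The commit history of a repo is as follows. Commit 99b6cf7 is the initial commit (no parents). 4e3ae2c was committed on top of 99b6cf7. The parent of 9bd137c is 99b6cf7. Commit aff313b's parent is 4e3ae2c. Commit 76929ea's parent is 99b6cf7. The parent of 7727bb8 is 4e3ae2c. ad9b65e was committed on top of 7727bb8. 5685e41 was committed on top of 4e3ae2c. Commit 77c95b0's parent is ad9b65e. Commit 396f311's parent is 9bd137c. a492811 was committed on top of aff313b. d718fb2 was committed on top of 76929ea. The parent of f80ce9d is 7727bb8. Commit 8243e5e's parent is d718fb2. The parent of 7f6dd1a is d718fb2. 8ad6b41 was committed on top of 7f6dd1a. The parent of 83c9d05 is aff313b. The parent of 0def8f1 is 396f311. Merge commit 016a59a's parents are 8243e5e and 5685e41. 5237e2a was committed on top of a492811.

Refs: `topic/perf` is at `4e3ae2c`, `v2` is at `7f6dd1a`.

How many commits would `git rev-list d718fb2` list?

3

Walking parent pointers from d718fb2: reachable set = {76929ea, 99b6cf7, d718fb2}.
That is 3 commits.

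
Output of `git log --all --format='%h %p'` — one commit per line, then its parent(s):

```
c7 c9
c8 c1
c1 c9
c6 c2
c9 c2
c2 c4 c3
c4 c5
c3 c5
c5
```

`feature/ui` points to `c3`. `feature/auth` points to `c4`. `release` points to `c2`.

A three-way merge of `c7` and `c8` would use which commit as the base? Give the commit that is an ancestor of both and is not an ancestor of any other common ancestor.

Ancestors of c7: {c2, c3, c4, c5, c7, c9}.
Ancestors of c8: {c1, c2, c3, c4, c5, c8, c9}.
Common ancestors: {c2, c3, c4, c5, c9}.
Among these, c9 is not an ancestor of any other common ancestor — it is the merge base.

c9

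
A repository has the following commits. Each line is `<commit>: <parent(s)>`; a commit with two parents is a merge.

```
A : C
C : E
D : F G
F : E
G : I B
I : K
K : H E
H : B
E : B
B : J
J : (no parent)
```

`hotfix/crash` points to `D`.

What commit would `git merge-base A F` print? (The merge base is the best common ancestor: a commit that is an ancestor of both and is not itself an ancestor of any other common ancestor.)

E

Ancestors of A: {A, B, C, E, J}.
Ancestors of F: {B, E, F, J}.
Common ancestors: {B, E, J}.
Among these, E is not an ancestor of any other common ancestor — it is the merge base.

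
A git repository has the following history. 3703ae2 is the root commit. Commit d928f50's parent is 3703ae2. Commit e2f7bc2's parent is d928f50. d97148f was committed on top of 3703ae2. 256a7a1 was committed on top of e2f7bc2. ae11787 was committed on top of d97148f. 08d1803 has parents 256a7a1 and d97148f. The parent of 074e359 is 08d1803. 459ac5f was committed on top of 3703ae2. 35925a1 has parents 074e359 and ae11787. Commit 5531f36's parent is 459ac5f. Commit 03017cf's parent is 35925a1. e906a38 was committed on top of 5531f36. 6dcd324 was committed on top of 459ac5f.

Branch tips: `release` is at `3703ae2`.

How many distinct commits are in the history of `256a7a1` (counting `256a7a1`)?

4

Walking parent pointers from 256a7a1: reachable set = {256a7a1, 3703ae2, d928f50, e2f7bc2}.
That is 4 commits.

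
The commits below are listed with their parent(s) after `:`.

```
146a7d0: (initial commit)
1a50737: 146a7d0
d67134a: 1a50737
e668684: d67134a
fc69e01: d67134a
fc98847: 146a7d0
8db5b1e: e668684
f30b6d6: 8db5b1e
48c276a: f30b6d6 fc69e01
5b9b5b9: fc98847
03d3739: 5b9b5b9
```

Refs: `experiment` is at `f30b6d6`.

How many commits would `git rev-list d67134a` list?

Walking parent pointers from d67134a: reachable set = {146a7d0, 1a50737, d67134a}.
That is 3 commits.

3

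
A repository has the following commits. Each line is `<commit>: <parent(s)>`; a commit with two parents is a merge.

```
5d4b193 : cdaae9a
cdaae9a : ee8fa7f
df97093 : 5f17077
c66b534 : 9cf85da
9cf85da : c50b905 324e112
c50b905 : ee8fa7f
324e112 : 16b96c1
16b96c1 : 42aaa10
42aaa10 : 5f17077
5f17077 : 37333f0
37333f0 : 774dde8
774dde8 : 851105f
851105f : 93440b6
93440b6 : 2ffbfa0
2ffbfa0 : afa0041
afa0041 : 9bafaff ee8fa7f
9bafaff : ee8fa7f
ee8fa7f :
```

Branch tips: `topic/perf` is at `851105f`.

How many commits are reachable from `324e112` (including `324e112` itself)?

12

Walking parent pointers from 324e112: reachable set = {16b96c1, 2ffbfa0, 324e112, 37333f0, 42aaa10, 5f17077, 774dde8, 851105f, 93440b6, 9bafaff, afa0041, ee8fa7f}.
That is 12 commits.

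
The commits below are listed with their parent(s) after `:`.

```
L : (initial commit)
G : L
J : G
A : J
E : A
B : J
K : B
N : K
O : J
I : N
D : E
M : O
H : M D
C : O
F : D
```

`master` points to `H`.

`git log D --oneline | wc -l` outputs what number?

Walking parent pointers from D: reachable set = {A, D, E, G, J, L}.
That is 6 commits.

6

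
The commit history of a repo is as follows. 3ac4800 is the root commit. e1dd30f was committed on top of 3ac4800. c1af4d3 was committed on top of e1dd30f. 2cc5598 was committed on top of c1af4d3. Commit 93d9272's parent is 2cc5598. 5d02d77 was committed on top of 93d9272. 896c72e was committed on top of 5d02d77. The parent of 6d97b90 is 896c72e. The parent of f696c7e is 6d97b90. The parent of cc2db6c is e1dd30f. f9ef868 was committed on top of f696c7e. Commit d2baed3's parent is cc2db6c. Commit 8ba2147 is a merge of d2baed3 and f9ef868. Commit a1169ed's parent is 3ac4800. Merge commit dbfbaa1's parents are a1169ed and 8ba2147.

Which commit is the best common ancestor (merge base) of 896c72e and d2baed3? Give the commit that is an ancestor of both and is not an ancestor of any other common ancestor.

e1dd30f

Ancestors of 896c72e: {2cc5598, 3ac4800, 5d02d77, 896c72e, 93d9272, c1af4d3, e1dd30f}.
Ancestors of d2baed3: {3ac4800, cc2db6c, d2baed3, e1dd30f}.
Common ancestors: {3ac4800, e1dd30f}.
Among these, e1dd30f is not an ancestor of any other common ancestor — it is the merge base.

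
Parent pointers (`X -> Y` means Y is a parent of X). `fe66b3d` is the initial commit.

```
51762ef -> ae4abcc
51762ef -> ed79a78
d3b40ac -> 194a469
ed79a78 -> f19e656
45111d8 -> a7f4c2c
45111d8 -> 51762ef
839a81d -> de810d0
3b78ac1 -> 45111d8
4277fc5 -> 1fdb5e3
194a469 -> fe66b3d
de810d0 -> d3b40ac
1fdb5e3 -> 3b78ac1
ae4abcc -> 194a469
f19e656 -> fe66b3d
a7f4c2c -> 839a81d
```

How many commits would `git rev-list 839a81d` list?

5

Walking parent pointers from 839a81d: reachable set = {194a469, 839a81d, d3b40ac, de810d0, fe66b3d}.
That is 5 commits.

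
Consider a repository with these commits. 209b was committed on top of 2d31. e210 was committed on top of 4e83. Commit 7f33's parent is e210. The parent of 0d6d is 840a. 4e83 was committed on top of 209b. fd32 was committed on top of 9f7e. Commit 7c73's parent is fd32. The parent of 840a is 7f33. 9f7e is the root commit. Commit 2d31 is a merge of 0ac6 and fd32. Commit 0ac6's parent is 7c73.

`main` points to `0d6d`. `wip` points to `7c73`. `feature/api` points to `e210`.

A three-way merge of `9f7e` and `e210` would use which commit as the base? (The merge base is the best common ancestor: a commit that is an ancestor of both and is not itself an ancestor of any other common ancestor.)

Ancestors of 9f7e: {9f7e}.
Ancestors of e210: {0ac6, 209b, 2d31, 4e83, 7c73, 9f7e, e210, fd32}.
Common ancestors: {9f7e}.
The only common ancestor is 9f7e, so it is the merge base.

9f7e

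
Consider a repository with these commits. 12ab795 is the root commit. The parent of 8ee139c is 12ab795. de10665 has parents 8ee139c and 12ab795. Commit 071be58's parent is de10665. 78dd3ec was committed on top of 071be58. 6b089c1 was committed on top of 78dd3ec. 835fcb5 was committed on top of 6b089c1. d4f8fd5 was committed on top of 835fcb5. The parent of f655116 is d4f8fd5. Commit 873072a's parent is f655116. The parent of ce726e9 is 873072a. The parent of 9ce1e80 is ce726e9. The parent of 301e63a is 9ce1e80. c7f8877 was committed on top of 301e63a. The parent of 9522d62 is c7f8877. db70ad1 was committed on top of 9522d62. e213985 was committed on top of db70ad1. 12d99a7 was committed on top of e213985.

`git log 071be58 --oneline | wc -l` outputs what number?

Walking parent pointers from 071be58: reachable set = {071be58, 12ab795, 8ee139c, de10665}.
That is 4 commits.

4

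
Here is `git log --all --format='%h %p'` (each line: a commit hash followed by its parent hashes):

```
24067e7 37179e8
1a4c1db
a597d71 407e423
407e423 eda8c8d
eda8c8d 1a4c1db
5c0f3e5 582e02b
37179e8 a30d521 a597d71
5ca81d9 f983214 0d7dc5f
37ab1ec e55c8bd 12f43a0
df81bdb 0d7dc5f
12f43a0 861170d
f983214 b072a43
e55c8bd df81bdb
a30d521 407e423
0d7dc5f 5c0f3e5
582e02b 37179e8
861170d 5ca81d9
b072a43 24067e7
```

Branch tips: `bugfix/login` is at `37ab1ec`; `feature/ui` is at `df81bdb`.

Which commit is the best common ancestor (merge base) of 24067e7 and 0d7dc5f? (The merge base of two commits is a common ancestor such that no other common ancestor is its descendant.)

37179e8

Ancestors of 24067e7: {1a4c1db, 24067e7, 37179e8, 407e423, a30d521, a597d71, eda8c8d}.
Ancestors of 0d7dc5f: {0d7dc5f, 1a4c1db, 37179e8, 407e423, 582e02b, 5c0f3e5, a30d521, a597d71, eda8c8d}.
Common ancestors: {1a4c1db, 37179e8, 407e423, a30d521, a597d71, eda8c8d}.
Among these, 37179e8 is not an ancestor of any other common ancestor — it is the merge base.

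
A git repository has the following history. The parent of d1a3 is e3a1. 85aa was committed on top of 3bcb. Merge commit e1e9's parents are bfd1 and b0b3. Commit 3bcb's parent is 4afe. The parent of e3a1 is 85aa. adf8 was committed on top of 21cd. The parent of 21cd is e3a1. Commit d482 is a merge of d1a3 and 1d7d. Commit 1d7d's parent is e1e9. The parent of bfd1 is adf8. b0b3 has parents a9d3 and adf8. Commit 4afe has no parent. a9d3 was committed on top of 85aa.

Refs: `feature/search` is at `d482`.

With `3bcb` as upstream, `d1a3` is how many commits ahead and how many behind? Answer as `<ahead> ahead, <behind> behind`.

Reachable from d1a3: {3bcb, 4afe, 85aa, d1a3, e3a1}.
Reachable from 3bcb: {3bcb, 4afe}.
Only in d1a3's history (ahead): {85aa, d1a3, e3a1} — 3.
Only in 3bcb's history (behind): {} — 0.

3 ahead, 0 behind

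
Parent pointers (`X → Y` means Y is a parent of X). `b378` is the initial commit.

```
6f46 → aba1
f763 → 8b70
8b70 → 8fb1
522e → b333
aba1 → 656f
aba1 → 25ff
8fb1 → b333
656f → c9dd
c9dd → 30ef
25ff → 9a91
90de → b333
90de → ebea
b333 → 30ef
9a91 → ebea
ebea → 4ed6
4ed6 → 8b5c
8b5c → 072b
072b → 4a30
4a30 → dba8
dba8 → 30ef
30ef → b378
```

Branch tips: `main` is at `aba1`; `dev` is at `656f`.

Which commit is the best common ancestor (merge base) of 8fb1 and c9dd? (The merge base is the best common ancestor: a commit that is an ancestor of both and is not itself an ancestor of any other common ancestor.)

30ef

Ancestors of 8fb1: {30ef, 8fb1, b333, b378}.
Ancestors of c9dd: {30ef, b378, c9dd}.
Common ancestors: {30ef, b378}.
Among these, 30ef is not an ancestor of any other common ancestor — it is the merge base.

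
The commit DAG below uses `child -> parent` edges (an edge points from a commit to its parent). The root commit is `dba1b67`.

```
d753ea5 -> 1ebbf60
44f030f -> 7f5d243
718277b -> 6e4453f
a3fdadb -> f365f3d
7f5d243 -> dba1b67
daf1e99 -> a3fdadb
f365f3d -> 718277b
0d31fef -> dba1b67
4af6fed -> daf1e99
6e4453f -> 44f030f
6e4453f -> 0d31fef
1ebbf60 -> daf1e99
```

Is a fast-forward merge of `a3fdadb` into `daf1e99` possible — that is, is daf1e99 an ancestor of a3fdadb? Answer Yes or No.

No

A fast-forward from daf1e99 to a3fdadb is possible iff daf1e99 is an ancestor of a3fdadb.
Ancestors of a3fdadb: {0d31fef, 44f030f, 6e4453f, 718277b, 7f5d243, a3fdadb, dba1b67, f365f3d}.
daf1e99 is not among them, so fast-forward is not possible.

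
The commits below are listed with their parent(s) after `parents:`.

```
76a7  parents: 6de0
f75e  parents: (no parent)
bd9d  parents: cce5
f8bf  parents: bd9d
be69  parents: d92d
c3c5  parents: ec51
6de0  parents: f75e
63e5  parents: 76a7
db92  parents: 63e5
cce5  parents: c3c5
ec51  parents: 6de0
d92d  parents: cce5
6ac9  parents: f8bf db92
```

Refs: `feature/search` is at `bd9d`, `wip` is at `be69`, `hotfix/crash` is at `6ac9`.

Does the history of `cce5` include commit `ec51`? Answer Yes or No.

Yes

Ancestors of cce5 (commits reachable by following parents): {6de0, c3c5, cce5, ec51, f75e}.
ec51 is in that set, so it is an ancestor of cce5.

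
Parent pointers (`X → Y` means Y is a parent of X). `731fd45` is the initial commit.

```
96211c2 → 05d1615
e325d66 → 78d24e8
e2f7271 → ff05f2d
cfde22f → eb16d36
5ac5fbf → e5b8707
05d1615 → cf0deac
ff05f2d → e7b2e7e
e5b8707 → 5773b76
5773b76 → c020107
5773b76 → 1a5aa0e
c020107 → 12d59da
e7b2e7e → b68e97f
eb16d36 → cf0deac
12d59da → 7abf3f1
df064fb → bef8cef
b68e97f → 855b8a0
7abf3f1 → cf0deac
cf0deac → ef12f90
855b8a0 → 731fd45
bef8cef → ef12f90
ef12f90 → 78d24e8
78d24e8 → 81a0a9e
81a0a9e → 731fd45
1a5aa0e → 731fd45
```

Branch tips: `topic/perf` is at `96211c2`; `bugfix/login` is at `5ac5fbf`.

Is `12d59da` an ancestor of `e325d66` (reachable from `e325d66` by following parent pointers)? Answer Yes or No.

No

Ancestors of e325d66: {731fd45, 78d24e8, 81a0a9e, e325d66}.
12d59da is not in that set, so it is not an ancestor of e325d66.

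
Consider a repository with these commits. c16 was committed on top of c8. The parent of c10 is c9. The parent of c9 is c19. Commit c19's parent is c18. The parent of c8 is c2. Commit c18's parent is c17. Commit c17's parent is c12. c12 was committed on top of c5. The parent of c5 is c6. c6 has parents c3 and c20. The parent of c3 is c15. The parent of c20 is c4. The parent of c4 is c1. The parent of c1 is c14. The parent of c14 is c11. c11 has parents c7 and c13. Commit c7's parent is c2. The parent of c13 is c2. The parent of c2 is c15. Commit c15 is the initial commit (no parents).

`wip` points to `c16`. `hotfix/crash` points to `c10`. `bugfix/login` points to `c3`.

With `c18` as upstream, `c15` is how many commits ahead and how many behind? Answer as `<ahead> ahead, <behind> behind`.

Reachable from c15: {c15}.
Reachable from c18: {c1, c11, c12, c13, c14, c15, c17, c18, c2, c20, c3, c4, c5, c6, c7}.
Only in c15's history (ahead): {} — 0.
Only in c18's history (behind): {c1, c11, c12, c13, c14, c17, c18, c2, c20, c3, c4, c5, c6, c7} — 14.

0 ahead, 14 behind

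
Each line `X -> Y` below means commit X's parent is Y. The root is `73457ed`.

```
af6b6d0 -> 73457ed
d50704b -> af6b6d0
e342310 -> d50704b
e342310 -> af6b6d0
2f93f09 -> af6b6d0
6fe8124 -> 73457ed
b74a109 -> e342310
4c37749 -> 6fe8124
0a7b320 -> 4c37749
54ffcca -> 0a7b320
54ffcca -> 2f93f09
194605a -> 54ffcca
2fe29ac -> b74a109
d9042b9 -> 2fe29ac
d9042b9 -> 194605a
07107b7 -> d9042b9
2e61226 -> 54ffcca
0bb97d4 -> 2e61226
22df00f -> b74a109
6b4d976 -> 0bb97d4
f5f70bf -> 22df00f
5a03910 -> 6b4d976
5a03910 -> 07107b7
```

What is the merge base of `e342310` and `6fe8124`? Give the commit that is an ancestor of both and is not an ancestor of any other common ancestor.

73457ed

Ancestors of e342310: {73457ed, af6b6d0, d50704b, e342310}.
Ancestors of 6fe8124: {6fe8124, 73457ed}.
Common ancestors: {73457ed}.
The only common ancestor is 73457ed, so it is the merge base.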